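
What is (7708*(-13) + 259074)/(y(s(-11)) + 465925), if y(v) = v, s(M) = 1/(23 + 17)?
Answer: 6354800/18637001 ≈ 0.34098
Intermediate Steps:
s(M) = 1/40
(7708*(-13) + 259074)/(y(s(-11)) + 465925) = (7708*(-13) + 259074)/(1/40 + 465925) = (-100204 + 259074)/(18637001/40) = 158870*(40/18637001) = 6354800/18637001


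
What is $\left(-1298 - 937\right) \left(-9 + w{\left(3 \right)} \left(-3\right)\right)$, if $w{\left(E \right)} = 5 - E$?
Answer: $33525$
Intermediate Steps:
$\left(-1298 - 937\right) \left(-9 + w{\left(3 \right)} \left(-3\right)\right) = \left(-1298 - 937\right) \left(-9 + \left(5 - 3\right) \left(-3\right)\right) = - 2235 \left(-9 + \left(5 - 3\right) \left(-3\right)\right) = - 2235 \left(-9 + 2 \left(-3\right)\right) = - 2235 \left(-9 - 6\right) = \left(-2235\right) \left(-15\right) = 33525$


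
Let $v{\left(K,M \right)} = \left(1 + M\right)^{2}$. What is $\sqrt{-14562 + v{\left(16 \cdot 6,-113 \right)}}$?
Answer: $i \sqrt{2018} \approx 44.922 i$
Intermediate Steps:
$\sqrt{-14562 + v{\left(16 \cdot 6,-113 \right)}} = \sqrt{-14562 + \left(1 - 113\right)^{2}} = \sqrt{-14562 + \left(-112\right)^{2}} = \sqrt{-14562 + 12544} = \sqrt{-2018} = i \sqrt{2018}$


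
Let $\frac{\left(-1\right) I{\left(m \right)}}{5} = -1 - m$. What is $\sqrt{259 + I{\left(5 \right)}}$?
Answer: $17$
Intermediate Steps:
$I{\left(m \right)} = 5 + 5 m$ ($I{\left(m \right)} = - 5 \left(-1 - m\right) = 5 + 5 m$)
$\sqrt{259 + I{\left(5 \right)}} = \sqrt{259 + \left(5 + 5 \cdot 5\right)} = \sqrt{259 + \left(5 + 25\right)} = \sqrt{259 + 30} = \sqrt{289} = 17$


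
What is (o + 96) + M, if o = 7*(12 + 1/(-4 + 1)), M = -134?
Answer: 131/3 ≈ 43.667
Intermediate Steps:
o = 245/3 (o = 7*(12 + 1/(-3)) = 7*(12 - ⅓) = 7*(35/3) = 245/3 ≈ 81.667)
(o + 96) + M = (245/3 + 96) - 134 = 533/3 - 134 = 131/3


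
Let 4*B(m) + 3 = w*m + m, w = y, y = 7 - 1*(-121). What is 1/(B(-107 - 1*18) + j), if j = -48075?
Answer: -1/52107 ≈ -1.9191e-5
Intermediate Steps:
y = 128 (y = 7 + 121 = 128)
w = 128
B(m) = -¾ + 129*m/4 (B(m) = -¾ + (128*m + m)/4 = -¾ + (129*m)/4 = -¾ + 129*m/4)
1/(B(-107 - 1*18) + j) = 1/((-¾ + 129*(-107 - 1*18)/4) - 48075) = 1/((-¾ + 129*(-107 - 18)/4) - 48075) = 1/((-¾ + (129/4)*(-125)) - 48075) = 1/((-¾ - 16125/4) - 48075) = 1/(-4032 - 48075) = 1/(-52107) = -1/52107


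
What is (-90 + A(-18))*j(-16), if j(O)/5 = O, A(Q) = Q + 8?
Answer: 8000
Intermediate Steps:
A(Q) = 8 + Q
j(O) = 5*O
(-90 + A(-18))*j(-16) = (-90 + (8 - 18))*(5*(-16)) = (-90 - 10)*(-80) = -100*(-80) = 8000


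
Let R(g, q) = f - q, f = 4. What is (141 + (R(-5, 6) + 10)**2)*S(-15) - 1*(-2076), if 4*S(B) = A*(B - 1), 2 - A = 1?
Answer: 1256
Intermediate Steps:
A = 1 (A = 2 - 1*1 = 2 - 1 = 1)
R(g, q) = 4 - q
S(B) = -1/4 + B/4 (S(B) = (1*(B - 1))/4 = (1*(-1 + B))/4 = (-1 + B)/4 = -1/4 + B/4)
(141 + (R(-5, 6) + 10)**2)*S(-15) - 1*(-2076) = (141 + ((4 - 1*6) + 10)**2)*(-1/4 + (1/4)*(-15)) - 1*(-2076) = (141 + ((4 - 6) + 10)**2)*(-1/4 - 15/4) + 2076 = (141 + (-2 + 10)**2)*(-4) + 2076 = (141 + 8**2)*(-4) + 2076 = (141 + 64)*(-4) + 2076 = 205*(-4) + 2076 = -820 + 2076 = 1256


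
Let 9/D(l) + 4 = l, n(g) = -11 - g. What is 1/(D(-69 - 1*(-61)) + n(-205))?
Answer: 4/773 ≈ 0.0051746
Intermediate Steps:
D(l) = 9/(-4 + l)
1/(D(-69 - 1*(-61)) + n(-205)) = 1/(9/(-4 + (-69 - 1*(-61))) + (-11 - 1*(-205))) = 1/(9/(-4 + (-69 + 61)) + (-11 + 205)) = 1/(9/(-4 - 8) + 194) = 1/(9/(-12) + 194) = 1/(9*(-1/12) + 194) = 1/(-¾ + 194) = 1/(773/4) = 4/773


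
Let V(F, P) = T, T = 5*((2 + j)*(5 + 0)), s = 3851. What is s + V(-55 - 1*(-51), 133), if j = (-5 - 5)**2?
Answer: 6401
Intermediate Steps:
j = 100 (j = (-10)**2 = 100)
T = 2550 (T = 5*((2 + 100)*(5 + 0)) = 5*(102*5) = 5*510 = 2550)
V(F, P) = 2550
s + V(-55 - 1*(-51), 133) = 3851 + 2550 = 6401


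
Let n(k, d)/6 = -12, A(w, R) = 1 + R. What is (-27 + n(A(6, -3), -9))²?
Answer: 9801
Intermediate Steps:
n(k, d) = -72 (n(k, d) = 6*(-12) = -72)
(-27 + n(A(6, -3), -9))² = (-27 - 72)² = (-99)² = 9801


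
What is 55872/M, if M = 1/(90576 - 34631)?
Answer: 3125759040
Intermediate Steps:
M = 1/55945 ≈ 1.7875e-5
55872/M = 55872/(1/55945) = 55872*55945 = 3125759040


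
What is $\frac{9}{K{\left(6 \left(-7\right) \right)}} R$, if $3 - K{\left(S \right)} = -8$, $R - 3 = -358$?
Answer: $- \frac{3195}{11} \approx -290.45$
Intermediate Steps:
$R = -355$ ($R = 3 - 358 = -355$)
$K{\left(S \right)} = 11$ ($K{\left(S \right)} = 3 - -8 = 3 + 8 = 11$)
$\frac{9}{K{\left(6 \left(-7\right) \right)}} R = \frac{9}{11} \left(-355\right) = - \frac{3195}{11}$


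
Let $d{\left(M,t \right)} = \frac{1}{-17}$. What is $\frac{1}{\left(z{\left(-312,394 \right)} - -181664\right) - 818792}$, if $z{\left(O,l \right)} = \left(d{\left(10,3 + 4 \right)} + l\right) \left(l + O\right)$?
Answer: $- \frac{17}{10282022} \approx -1.6534 \cdot 10^{-6}$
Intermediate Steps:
$d{\left(M,t \right)} = - \frac{1}{17}$
$z{\left(O,l \right)} = \left(- \frac{1}{17} + l\right) \left(O + l\right)$ ($z{\left(O,l \right)} = \left(- \frac{1}{17} + l\right) \left(l + O\right) = \left(- \frac{1}{17} + l\right) \left(O + l\right)$)
$\frac{1}{\left(z{\left(-312,394 \right)} - -181664\right) - 818792} = \frac{1}{\left(\left(394^{2} - - \frac{312}{17} - \frac{394}{17} - 122928\right) - -181664\right) - 818792} = \frac{1}{\left(\left(155236 + \frac{312}{17} - \frac{394}{17} - 122928\right) + 181664\right) - 818792} = \frac{1}{\left(\frac{549154}{17} + 181664\right) - 818792} = \frac{1}{\frac{3637442}{17} - 818792} = \frac{1}{- \frac{10282022}{17}} = - \frac{17}{10282022}$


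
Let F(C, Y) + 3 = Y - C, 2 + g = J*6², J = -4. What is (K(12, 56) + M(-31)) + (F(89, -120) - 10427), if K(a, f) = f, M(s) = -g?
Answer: -10437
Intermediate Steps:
g = -146 (g = -2 - 4*6² = -2 - 4*36 = -2 - 144 = -146)
F(C, Y) = -3 + Y - C (F(C, Y) = -3 + (Y - C) = -3 + Y - C)
M(s) = 146 (M(s) = -1*(-146) = 146)
(K(12, 56) + M(-31)) + (F(89, -120) - 10427) = (56 + 146) + ((-3 - 120 - 1*89) - 10427) = 202 + ((-3 - 120 - 89) - 10427) = 202 + (-212 - 10427) = 202 - 10639 = -10437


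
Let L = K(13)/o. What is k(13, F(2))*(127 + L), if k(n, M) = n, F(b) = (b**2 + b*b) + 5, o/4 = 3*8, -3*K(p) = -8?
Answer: 59449/36 ≈ 1651.4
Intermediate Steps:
K(p) = 8/3 (K(p) = -1/3*(-8) = 8/3)
o = 96 (o = 4*(3*8) = 4*24 = 96)
F(b) = 5 + 2*b**2 (F(b) = (b**2 + b**2) + 5 = 2*b**2 + 5 = 5 + 2*b**2)
L = 1/36 (L = (8/3)/96 = (8/3)*(1/96) = 1/36 ≈ 0.027778)
k(13, F(2))*(127 + L) = 13*(127 + 1/36) = 13*(4573/36) = 59449/36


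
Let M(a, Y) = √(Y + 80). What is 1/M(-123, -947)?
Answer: -I*√3/51 ≈ -0.033962*I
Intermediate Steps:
M(a, Y) = √(80 + Y)
1/M(-123, -947) = 1/(√(80 - 947)) = 1/(√(-867)) = 1/(17*I*√3) = -I*√3/51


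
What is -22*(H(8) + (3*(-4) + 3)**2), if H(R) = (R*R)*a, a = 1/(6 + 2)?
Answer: -1958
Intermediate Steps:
a = 1/8 ≈ 0.12500
H(R) = R**2/8 (H(R) = (R*R)*(1/8) = R**2*(1/8) = R**2/8)
-22*(H(8) + (3*(-4) + 3)**2) = -22*((1/8)*8**2 + (3*(-4) + 3)**2) = -22*((1/8)*64 + (-12 + 3)**2) = -22*(8 + (-9)**2) = -22*(8 + 81) = -22*89 = -1958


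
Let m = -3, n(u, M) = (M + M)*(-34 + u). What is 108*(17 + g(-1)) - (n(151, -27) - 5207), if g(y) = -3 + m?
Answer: 12713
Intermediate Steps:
n(u, M) = 2*M*(-34 + u) (n(u, M) = (2*M)*(-34 + u) = 2*M*(-34 + u))
g(y) = -6 (g(y) = -3 - 3 = -6)
108*(17 + g(-1)) - (n(151, -27) - 5207) = 108*(17 - 6) - (2*(-27)*(-34 + 151) - 5207) = 108*11 - (2*(-27)*117 - 5207) = 1188 - (-6318 - 5207) = 1188 - 1*(-11525) = 1188 + 11525 = 12713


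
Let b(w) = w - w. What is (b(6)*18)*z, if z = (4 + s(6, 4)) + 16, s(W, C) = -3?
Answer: 0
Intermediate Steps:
b(w) = 0
z = 17 (z = (4 - 3) + 16 = 1 + 16 = 17)
(b(6)*18)*z = (0*18)*17 = 0*17 = 0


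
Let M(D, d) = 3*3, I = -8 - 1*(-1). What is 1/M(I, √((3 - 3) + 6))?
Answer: ⅑ ≈ 0.11111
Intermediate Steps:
I = -7 (I = -8 + 1 = -7)
M(D, d) = 9
1/M(I, √((3 - 3) + 6)) = 1/9 = ⅑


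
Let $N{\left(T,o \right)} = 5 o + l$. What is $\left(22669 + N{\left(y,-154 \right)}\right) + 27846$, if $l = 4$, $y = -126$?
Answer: $49749$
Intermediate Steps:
$N{\left(T,o \right)} = 4 + 5 o$ ($N{\left(T,o \right)} = 5 o + 4 = 4 + 5 o$)
$\left(22669 + N{\left(y,-154 \right)}\right) + 27846 = \left(22669 + \left(4 + 5 \left(-154\right)\right)\right) + 27846 = \left(22669 + \left(4 - 770\right)\right) + 27846 = \left(22669 - 766\right) + 27846 = 21903 + 27846 = 49749$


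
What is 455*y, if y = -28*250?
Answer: -3185000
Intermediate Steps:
y = -7000
455*y = 455*(-7000) = -3185000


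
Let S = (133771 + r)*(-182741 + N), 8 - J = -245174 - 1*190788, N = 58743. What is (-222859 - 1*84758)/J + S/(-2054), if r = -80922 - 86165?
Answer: -900521935386139/447741190 ≈ -2.0113e+6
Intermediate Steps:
J = 435970 (J = 8 - (-245174 - 1*190788) = 8 - (-245174 - 190788) = 8 - 1*(-435962) = 8 + 435962 = 435970)
r = -167087
S = 4131117368 (S = (133771 - 167087)*(-182741 + 58743) = -33316*(-123998) = 4131117368)
(-222859 - 1*84758)/J + S/(-2054) = (-222859 - 1*84758)/435970 + 4131117368/(-2054) = (-222859 - 84758)*(1/435970) + 4131117368*(-1/2054) = -307617*1/435970 - 2065558684/1027 = -307617/435970 - 2065558684/1027 = -900521935386139/447741190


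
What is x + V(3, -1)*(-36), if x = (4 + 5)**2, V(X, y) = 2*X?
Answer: -135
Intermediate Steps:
x = 81 (x = 9**2 = 81)
x + V(3, -1)*(-36) = 81 + (2*3)*(-36) = 81 + 6*(-36) = 81 - 216 = -135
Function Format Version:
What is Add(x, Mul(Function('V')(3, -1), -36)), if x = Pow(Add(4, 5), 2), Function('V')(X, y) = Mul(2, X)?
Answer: -135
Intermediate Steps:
x = 81 (x = Pow(9, 2) = 81)
Add(x, Mul(Function('V')(3, -1), -36)) = Add(81, Mul(Mul(2, 3), -36)) = Add(81, Mul(6, -36)) = Add(81, -216) = -135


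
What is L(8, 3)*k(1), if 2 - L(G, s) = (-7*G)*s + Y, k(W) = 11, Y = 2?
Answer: 1848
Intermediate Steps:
L(G, s) = 7*G*s (L(G, s) = 2 - ((-7*G)*s + 2) = 2 - (-7*G*s + 2) = 2 - (2 - 7*G*s) = 2 + (-2 + 7*G*s) = 7*G*s)
L(8, 3)*k(1) = (7*8*3)*11 = 168*11 = 1848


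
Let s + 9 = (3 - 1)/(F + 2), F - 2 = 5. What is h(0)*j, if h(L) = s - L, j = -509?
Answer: 40211/9 ≈ 4467.9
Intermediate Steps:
F = 7 (F = 2 + 5 = 7)
s = -79/9 (s = -9 + (3 - 1)/(7 + 2) = -9 + 2/9 = -79/9 ≈ -8.7778)
h(L) = -79/9 - L
h(0)*j = (-79/9 - 1*0)*(-509) = (-79/9 + 0)*(-509) = -79/9*(-509) = 40211/9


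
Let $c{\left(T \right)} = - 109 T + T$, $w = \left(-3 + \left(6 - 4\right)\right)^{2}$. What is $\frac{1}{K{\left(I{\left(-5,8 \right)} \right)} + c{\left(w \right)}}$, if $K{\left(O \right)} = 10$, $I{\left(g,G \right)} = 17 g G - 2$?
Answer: $- \frac{1}{98} \approx -0.010204$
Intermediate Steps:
$I{\left(g,G \right)} = -2 + 17 G g$ ($I{\left(g,G \right)} = 17 G g - 2 = -2 + 17 G g$)
$w = 1$ ($w = \left(-3 + 2\right)^{2} = \left(-1\right)^{2} = 1$)
$c{\left(T \right)} = - 108 T$
$\frac{1}{K{\left(I{\left(-5,8 \right)} \right)} + c{\left(w \right)}} = \frac{1}{10 - 108} = \frac{1}{-98} = - \frac{1}{98}$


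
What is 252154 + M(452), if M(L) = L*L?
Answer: 456458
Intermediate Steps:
M(L) = L²
252154 + M(452) = 252154 + 452² = 252154 + 204304 = 456458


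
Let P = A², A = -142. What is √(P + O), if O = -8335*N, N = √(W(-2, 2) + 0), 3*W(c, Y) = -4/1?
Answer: √(181476 - 50010*I*√3)/3 ≈ 145.79 - 33.009*I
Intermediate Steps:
W(c, Y) = -4/3 (W(c, Y) = (-4/1)/3 = (-4*1)/3 = (⅓)*(-4) = -4/3)
N = 2*I*√3/3 (N = √(-4/3 + 0) = √(-4/3) = 2*I*√3/3 ≈ 1.1547*I)
O = -16670*I*√3/3 ≈ -9624.4*I
P = 20164 (P = (-142)² = 20164)
√(P + O) = √(20164 - 16670*I*√3/3)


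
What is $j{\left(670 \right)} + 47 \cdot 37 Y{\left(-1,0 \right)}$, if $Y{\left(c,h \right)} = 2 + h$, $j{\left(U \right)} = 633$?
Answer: $4111$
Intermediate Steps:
$j{\left(670 \right)} + 47 \cdot 37 Y{\left(-1,0 \right)} = 633 + 47 \cdot 37 \left(2 + 0\right) = 633 + 1739 \cdot 2 = 633 + 3478 = 4111$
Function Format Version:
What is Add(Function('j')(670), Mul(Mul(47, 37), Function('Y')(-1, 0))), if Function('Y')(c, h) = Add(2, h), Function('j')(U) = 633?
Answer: 4111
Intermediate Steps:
Add(Function('j')(670), Mul(Mul(47, 37), Function('Y')(-1, 0))) = Add(633, Mul(Mul(47, 37), Add(2, 0))) = Add(633, Mul(1739, 2)) = Add(633, 3478) = 4111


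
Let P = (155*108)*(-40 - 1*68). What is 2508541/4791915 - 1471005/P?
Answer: 28602894739/21391108560 ≈ 1.3371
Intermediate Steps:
P = -1807920 (P = 16740*(-40 - 68) = 16740*(-108) = -1807920)
2508541/4791915 - 1471005/P = 2508541/4791915 - 1471005/(-1807920) = 2508541*(1/4791915) - 1471005*(-1/1807920) = 2508541/4791915 + 32689/40176 = 28602894739/21391108560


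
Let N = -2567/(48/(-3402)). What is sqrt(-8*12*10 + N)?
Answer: sqrt(2895618)/4 ≈ 425.41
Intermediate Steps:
N = 1455489/8 (N = -2567/(48*(-1/3402)) = -2567/(-8/567) = -2567*(-567/8) = 1455489/8 ≈ 1.8194e+5)
sqrt(-8*12*10 + N) = sqrt(-8*12*10 + 1455489/8) = sqrt(-96*10 + 1455489/8) = sqrt(-960 + 1455489/8) = sqrt(1447809/8) = sqrt(2895618)/4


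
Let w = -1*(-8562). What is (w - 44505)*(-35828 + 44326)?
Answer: -305443614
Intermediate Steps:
w = 8562
(w - 44505)*(-35828 + 44326) = (8562 - 44505)*(-35828 + 44326) = -35943*8498 = -305443614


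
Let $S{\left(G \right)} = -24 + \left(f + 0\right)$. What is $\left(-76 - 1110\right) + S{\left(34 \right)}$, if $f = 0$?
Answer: $-1210$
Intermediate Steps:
$S{\left(G \right)} = -24$ ($S{\left(G \right)} = -24 + \left(0 + 0\right) = -24 + 0 = -24$)
$\left(-76 - 1110\right) + S{\left(34 \right)} = \left(-76 - 1110\right) - 24 = -1186 - 24 = -1210$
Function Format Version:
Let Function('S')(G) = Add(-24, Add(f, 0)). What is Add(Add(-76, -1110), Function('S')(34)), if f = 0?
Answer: -1210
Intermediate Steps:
Function('S')(G) = -24 (Function('S')(G) = Add(-24, Add(0, 0)) = Add(-24, 0) = -24)
Add(Add(-76, -1110), Function('S')(34)) = Add(Add(-76, -1110), -24) = Add(-1186, -24) = -1210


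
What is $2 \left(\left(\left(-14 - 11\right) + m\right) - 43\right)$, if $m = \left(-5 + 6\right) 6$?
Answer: $-124$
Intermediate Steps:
$m = 6$ ($m = 1 \cdot 6 = 6$)
$2 \left(\left(\left(-14 - 11\right) + m\right) - 43\right) = 2 \left(\left(\left(-14 - 11\right) + 6\right) - 43\right) = 2 \left(\left(-25 + 6\right) - 43\right) = 2 \left(-19 - 43\right) = 2 \left(-62\right) = -124$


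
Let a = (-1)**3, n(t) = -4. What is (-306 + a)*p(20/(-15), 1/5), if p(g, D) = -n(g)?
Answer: -1228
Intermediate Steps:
p(g, D) = 4 (p(g, D) = -1*(-4) = 4)
a = -1
(-306 + a)*p(20/(-15), 1/5) = (-306 - 1)*4 = -307*4 = -1228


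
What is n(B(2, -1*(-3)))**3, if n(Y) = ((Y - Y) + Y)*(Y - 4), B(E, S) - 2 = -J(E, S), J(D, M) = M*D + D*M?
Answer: 2744000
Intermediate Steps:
J(D, M) = 2*D*M (J(D, M) = D*M + D*M = 2*D*M)
B(E, S) = 2 - 2*E*S
n(Y) = Y*(-4 + Y) (n(Y) = (0 + Y)*(-4 + Y) = Y*(-4 + Y))
n(B(2, -1*(-3)))**3 = ((2 - 2*2*(-1*(-3)))*(-4 + (2 - 2*2*(-1*(-3)))))**3 = ((2 - 2*2*3)*(-4 + (2 - 2*2*3)))**3 = ((2 - 12)*(-4 + (2 - 12)))**3 = (-10*(-4 - 10))**3 = (-10*(-14))**3 = 140**3 = 2744000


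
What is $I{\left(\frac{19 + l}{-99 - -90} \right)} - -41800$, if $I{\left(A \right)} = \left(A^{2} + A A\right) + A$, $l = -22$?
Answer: $\frac{376205}{9} \approx 41801.0$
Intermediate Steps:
$I{\left(A \right)} = A + 2 A^{2}$ ($I{\left(A \right)} = \left(A^{2} + A^{2}\right) + A = 2 A^{2} + A = A + 2 A^{2}$)
$I{\left(\frac{19 + l}{-99 - -90} \right)} - -41800 = \frac{19 - 22}{-99 - -90} \left(1 + 2 \frac{19 - 22}{-99 - -90}\right) - -41800 = - \frac{3}{-99 + 90} \left(1 + 2 \left(- \frac{3}{-99 + 90}\right)\right) + 41800 = - \frac{3}{-9} \left(1 + 2 \left(- \frac{3}{-9}\right)\right) + 41800 = \left(-3\right) \left(- \frac{1}{9}\right) \left(1 + 2 \left(\left(-3\right) \left(- \frac{1}{9}\right)\right)\right) + 41800 = \frac{1 + 2 \cdot \frac{1}{3}}{3} + 41800 = \frac{1 + \frac{2}{3}}{3} + 41800 = \frac{1}{3} \cdot \frac{5}{3} + 41800 = \frac{5}{9} + 41800 = \frac{376205}{9}$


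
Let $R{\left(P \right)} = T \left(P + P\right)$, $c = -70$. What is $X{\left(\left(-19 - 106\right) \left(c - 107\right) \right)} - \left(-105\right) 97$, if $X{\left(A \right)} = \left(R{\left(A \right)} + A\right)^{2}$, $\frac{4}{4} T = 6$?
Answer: $82728150810$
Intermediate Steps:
$T = 6$
$R{\left(P \right)} = 12 P$ ($R{\left(P \right)} = 6 \left(P + P\right) = 6 \cdot 2 P = 12 P$)
$X{\left(A \right)} = 169 A^{2}$ ($X{\left(A \right)} = \left(12 A + A\right)^{2} = \left(13 A\right)^{2} = 169 A^{2}$)
$X{\left(\left(-19 - 106\right) \left(c - 107\right) \right)} - \left(-105\right) 97 = 169 \left(\left(-19 - 106\right) \left(-70 - 107\right)\right)^{2} - \left(-105\right) 97 = 169 \left(\left(-125\right) \left(-177\right)\right)^{2} - -10185 = 169 \cdot 22125^{2} + 10185 = 169 \cdot 489515625 + 10185 = 82728140625 + 10185 = 82728150810$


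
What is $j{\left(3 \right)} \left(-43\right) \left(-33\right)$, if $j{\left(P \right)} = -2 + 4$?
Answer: $2838$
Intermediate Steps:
$j{\left(P \right)} = 2$
$j{\left(3 \right)} \left(-43\right) \left(-33\right) = 2 \left(-43\right) \left(-33\right) = \left(-86\right) \left(-33\right) = 2838$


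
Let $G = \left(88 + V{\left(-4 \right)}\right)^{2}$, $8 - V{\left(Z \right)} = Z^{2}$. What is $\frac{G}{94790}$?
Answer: $\frac{640}{9479} \approx 0.067518$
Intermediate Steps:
$V{\left(Z \right)} = 8 - Z^{2}$
$G = 6400$ ($G = \left(88 + \left(8 - \left(-4\right)^{2}\right)\right)^{2} = \left(88 + \left(8 - 16\right)\right)^{2} = \left(88 - 8\right)^{2} = 80^{2} = 6400$)
$\frac{G}{94790} = \frac{6400}{94790} = 6400 \cdot \frac{1}{94790} = \frac{640}{9479}$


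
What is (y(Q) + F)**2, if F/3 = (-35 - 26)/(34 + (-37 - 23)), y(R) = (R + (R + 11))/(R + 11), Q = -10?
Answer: 2601/676 ≈ 3.8476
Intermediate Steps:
y(R) = (11 + 2*R)/(11 + R) (y(R) = (R + (11 + R))/(11 + R) = (11 + 2*R)/(11 + R))
F = 183/26 (F = 3*((-35 - 26)/(34 + (-37 - 23))) = 3*(-61/(34 - 60)) = 3*(-61/(-26)) = 3*(-61*(-1/26)) = 3*(61/26) = 183/26 ≈ 7.0385)
(y(Q) + F)**2 = ((11 + 2*(-10))/(11 - 10) + 183/26)**2 = ((11 - 20)/1 + 183/26)**2 = (1*(-9) + 183/26)**2 = (-9 + 183/26)**2 = (-51/26)**2 = 2601/676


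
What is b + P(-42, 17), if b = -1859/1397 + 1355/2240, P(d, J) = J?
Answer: 925937/56896 ≈ 16.274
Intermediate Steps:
b = -41295/56896 (b = -1859*1/1397 + 1355*(1/2240) = -169/127 + 271/448 = -41295/56896 ≈ -0.72580)
b + P(-42, 17) = -41295/56896 + 17 = 925937/56896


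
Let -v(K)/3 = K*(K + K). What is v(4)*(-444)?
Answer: 42624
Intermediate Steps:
v(K) = -6*K² (v(K) = -3*K*(K + K) = -3*K*2*K = -6*K²)
v(4)*(-444) = -6*4²*(-444) = -6*16*(-444) = -96*(-444) = 42624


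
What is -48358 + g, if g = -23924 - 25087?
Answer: -97369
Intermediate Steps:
g = -49011
-48358 + g = -48358 - 49011 = -97369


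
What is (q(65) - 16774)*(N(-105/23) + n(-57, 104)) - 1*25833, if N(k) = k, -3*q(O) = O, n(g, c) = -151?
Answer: 178502209/69 ≈ 2.5870e+6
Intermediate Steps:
q(O) = -O/3
(q(65) - 16774)*(N(-105/23) + n(-57, 104)) - 1*25833 = (-1/3*65 - 16774)*(-105/23 - 151) - 1*25833 = (-65/3 - 16774)*(-105*1/23 - 151) - 25833 = -50387*(-105/23 - 151)/3 - 25833 = -50387/3*(-3578/23) - 25833 = 180284686/69 - 25833 = 178502209/69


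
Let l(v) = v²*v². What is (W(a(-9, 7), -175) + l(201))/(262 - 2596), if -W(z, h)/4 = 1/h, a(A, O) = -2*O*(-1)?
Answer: -285642140179/408450 ≈ -6.9933e+5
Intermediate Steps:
a(A, O) = 2*O
W(z, h) = -4/h
l(v) = v⁴
(W(a(-9, 7), -175) + l(201))/(262 - 2596) = (-4/(-175) + 201⁴)/(262 - 2596) = (-4*(-1/175) + 1632240801)/(-2334) = (4/175 + 1632240801)*(-1/2334) = (285642140179/175)*(-1/2334) = -285642140179/408450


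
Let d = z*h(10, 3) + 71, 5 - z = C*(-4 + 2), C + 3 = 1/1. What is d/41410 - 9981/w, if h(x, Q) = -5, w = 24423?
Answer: -68616882/168559405 ≈ -0.40708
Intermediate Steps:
C = -2 (C = -3 + 1/1 = -3 + 1 = -2)
z = 1 (z = 5 - (-2)*(-4 + 2) = 5 - (-2)*(-2) = 5 - 1*4 = 5 - 4 = 1)
d = 66 (d = 1*(-5) + 71 = -5 + 71 = 66)
d/41410 - 9981/w = 66/41410 - 9981/24423 = 66*(1/41410) - 9981*1/24423 = 33/20705 - 3327/8141 = -68616882/168559405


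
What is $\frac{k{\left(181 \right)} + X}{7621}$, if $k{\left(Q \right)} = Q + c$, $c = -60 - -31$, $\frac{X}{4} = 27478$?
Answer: $\frac{110064}{7621} \approx 14.442$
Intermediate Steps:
$X = 109912$ ($X = 4 \cdot 27478 = 109912$)
$c = -29$ ($c = -60 + 31 = -29$)
$k{\left(Q \right)} = -29 + Q$ ($k{\left(Q \right)} = Q - 29 = -29 + Q$)
$\frac{k{\left(181 \right)} + X}{7621} = \frac{\left(-29 + 181\right) + 109912}{7621} = \left(152 + 109912\right) \frac{1}{7621} = 110064 \cdot \frac{1}{7621} = \frac{110064}{7621}$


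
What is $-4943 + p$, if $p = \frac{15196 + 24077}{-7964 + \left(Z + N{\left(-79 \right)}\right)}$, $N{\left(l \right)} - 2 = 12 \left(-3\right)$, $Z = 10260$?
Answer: $- \frac{285687}{58} \approx -4925.6$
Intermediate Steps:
$N{\left(l \right)} = -34$ ($N{\left(l \right)} = 2 + 12 \left(-3\right) = 2 - 36 = -34$)
$p = \frac{1007}{58}$ ($p = \frac{15196 + 24077}{-7964 + \left(10260 - 34\right)} = \frac{39273}{-7964 + 10226} = \frac{39273}{2262} = 39273 \cdot \frac{1}{2262} = \frac{1007}{58} \approx 17.362$)
$-4943 + p = -4943 + \frac{1007}{58} = - \frac{285687}{58}$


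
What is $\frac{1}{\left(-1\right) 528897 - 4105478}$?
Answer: $- \frac{1}{4634375} \approx -2.1578 \cdot 10^{-7}$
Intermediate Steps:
$\frac{1}{\left(-1\right) 528897 - 4105478} = \frac{1}{-528897 - 4105478} = \frac{1}{-4634375} = - \frac{1}{4634375}$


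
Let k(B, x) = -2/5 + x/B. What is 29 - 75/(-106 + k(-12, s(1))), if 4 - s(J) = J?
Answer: 21119/711 ≈ 29.703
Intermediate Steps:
s(J) = 4 - J
k(B, x) = -⅖ + x/B (k(B, x) = -2*⅕ + x/B = -⅖ + x/B)
29 - 75/(-106 + k(-12, s(1))) = 29 - 75/(-106 + (-⅖ + (4 - 1*1)/(-12))) = 29 - 75/(-106 + (-⅖ + (4 - 1)*(-1/12))) = 29 - 75/(-106 + (-⅖ + 3*(-1/12))) = 29 - 75/(-106 + (-⅖ - ¼)) = 29 - 75/(-106 - 13/20) = 29 - 75/(-2133/20) = 29 - 20/2133*(-75) = 29 + 500/711 = 21119/711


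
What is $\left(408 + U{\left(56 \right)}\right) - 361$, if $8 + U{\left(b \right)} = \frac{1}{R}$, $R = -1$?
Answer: $38$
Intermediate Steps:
$U{\left(b \right)} = -9$ ($U{\left(b \right)} = -8 + \frac{1}{-1} = -8 - 1 = -9$)
$\left(408 + U{\left(56 \right)}\right) - 361 = \left(408 - 9\right) - 361 = 399 - 361 = 38$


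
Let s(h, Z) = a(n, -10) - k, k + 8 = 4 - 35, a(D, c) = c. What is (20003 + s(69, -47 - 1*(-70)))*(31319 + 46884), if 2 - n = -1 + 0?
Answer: 1566562496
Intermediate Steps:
n = 3 (n = 2 - (-1 + 0) = 2 - 1*(-1) = 2 + 1 = 3)
k = -39 (k = -8 + (4 - 35) = -8 - 31 = -39)
s(h, Z) = 29 (s(h, Z) = -10 - 1*(-39) = -10 + 39 = 29)
(20003 + s(69, -47 - 1*(-70)))*(31319 + 46884) = (20003 + 29)*(31319 + 46884) = 20032*78203 = 1566562496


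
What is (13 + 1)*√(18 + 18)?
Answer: 84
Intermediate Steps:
(13 + 1)*√(18 + 18) = 14*√36 = 14*6 = 84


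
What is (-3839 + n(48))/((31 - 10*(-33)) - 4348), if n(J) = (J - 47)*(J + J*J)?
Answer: 1487/3987 ≈ 0.37296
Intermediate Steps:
n(J) = (-47 + J)*(J + J**2)
(-3839 + n(48))/((31 - 10*(-33)) - 4348) = (-3839 + 48*(-47 + 48**2 - 46*48))/((31 - 10*(-33)) - 4348) = (-3839 + 48*(-47 + 2304 - 2208))/((31 + 330) - 4348) = (-3839 + 48*49)/(361 - 4348) = (-3839 + 2352)/(-3987) = -1487*(-1/3987) = 1487/3987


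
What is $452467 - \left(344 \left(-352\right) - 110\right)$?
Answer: $573665$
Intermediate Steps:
$452467 - \left(344 \left(-352\right) - 110\right) = 452467 - \left(-121088 - 110\right) = 452467 - -121198 = 452467 + 121198 = 573665$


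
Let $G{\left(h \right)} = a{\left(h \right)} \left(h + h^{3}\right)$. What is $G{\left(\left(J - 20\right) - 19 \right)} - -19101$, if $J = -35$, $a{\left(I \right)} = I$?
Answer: $30011153$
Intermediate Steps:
$G{\left(h \right)} = h \left(h + h^{3}\right)$
$G{\left(\left(J - 20\right) - 19 \right)} - -19101 = \left(\left(\left(-35 - 20\right) - 19\right)^{2} + \left(\left(-35 - 20\right) - 19\right)^{4}\right) - -19101 = \left(\left(-55 - 19\right)^{2} + \left(-55 - 19\right)^{4}\right) + 19101 = \left(\left(-74\right)^{2} + \left(-74\right)^{4}\right) + 19101 = \left(5476 + 29986576\right) + 19101 = 29992052 + 19101 = 30011153$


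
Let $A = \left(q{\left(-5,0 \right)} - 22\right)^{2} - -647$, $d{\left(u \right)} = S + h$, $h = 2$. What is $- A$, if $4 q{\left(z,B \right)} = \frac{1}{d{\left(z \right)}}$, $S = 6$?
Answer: $- \frac{1156737}{1024} \approx -1129.6$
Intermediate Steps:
$d{\left(u \right)} = 8$ ($d{\left(u \right)} = 6 + 2 = 8$)
$q{\left(z,B \right)} = \frac{1}{32}$ ($q{\left(z,B \right)} = \frac{1}{4 \cdot 8} = \frac{1}{4} \cdot \frac{1}{8} = \frac{1}{32}$)
$A = \frac{1156737}{1024}$ ($A = \left(\frac{1}{32} - 22\right)^{2} - -647 = \left(- \frac{703}{32}\right)^{2} + 647 = \frac{494209}{1024} + 647 = \frac{1156737}{1024} \approx 1129.6$)
$- A = \left(-1\right) \frac{1156737}{1024} = - \frac{1156737}{1024}$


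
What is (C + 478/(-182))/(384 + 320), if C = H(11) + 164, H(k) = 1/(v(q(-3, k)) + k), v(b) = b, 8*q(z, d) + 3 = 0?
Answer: 1248953/5445440 ≈ 0.22936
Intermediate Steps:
q(z, d) = -3/8 (q(z, d) = -3/8 + (⅛)*0 = -3/8 + 0 = -3/8)
H(k) = 1/(-3/8 + k)
C = 13948/85 (C = 8/(-3 + 8*11) + 164 = 8/(-3 + 88) + 164 = 8/85 + 164 = 13948/85 ≈ 164.09)
(C + 478/(-182))/(384 + 320) = (13948/85 + 478/(-182))/(384 + 320) = (13948/85 + 478*(-1/182))/704 = (13948/85 - 239/91)*(1/704) = (1248953/7735)*(1/704) = 1248953/5445440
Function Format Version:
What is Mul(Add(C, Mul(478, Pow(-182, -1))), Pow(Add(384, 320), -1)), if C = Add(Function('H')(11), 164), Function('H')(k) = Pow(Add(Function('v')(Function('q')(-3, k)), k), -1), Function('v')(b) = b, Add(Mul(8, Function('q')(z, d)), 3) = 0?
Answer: Rational(1248953, 5445440) ≈ 0.22936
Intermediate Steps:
Function('q')(z, d) = Rational(-3, 8) (Function('q')(z, d) = Add(Rational(-3, 8), Mul(Rational(1, 8), 0)) = Add(Rational(-3, 8), 0) = Rational(-3, 8))
Function('H')(k) = Pow(Add(Rational(-3, 8), k), -1)
C = Rational(13948, 85) (C = Add(Mul(8, Pow(Add(-3, Mul(8, 11)), -1)), 164) = Add(Mul(8, Pow(Add(-3, 88), -1)), 164) = Add(Mul(8, Pow(85, -1)), 164) = Add(Mul(8, Rational(1, 85)), 164) = Add(Rational(8, 85), 164) = Rational(13948, 85) ≈ 164.09)
Mul(Add(C, Mul(478, Pow(-182, -1))), Pow(Add(384, 320), -1)) = Mul(Add(Rational(13948, 85), Mul(478, Pow(-182, -1))), Pow(Add(384, 320), -1)) = Mul(Add(Rational(13948, 85), Mul(478, Rational(-1, 182))), Pow(704, -1)) = Mul(Add(Rational(13948, 85), Rational(-239, 91)), Rational(1, 704)) = Mul(Rational(1248953, 7735), Rational(1, 704)) = Rational(1248953, 5445440)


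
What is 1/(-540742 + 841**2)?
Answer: 1/166539 ≈ 6.0046e-6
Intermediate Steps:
1/(-540742 + 841**2) = 1/(-540742 + 707281) = 1/166539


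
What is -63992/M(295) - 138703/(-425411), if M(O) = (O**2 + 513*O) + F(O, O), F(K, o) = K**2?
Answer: 17908974943/138422358235 ≈ 0.12938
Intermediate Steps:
M(O) = 2*O**2 + 513*O (M(O) = (O**2 + 513*O) + O**2 = 2*O**2 + 513*O)
-63992/M(295) - 138703/(-425411) = -63992*1/(295*(513 + 2*295)) - 138703/(-425411) = -63992*1/(295*(513 + 590)) - 138703*(-1/425411) = -63992/(295*1103) + 138703/425411 = -63992/325385 + 138703/425411 = 17908974943/138422358235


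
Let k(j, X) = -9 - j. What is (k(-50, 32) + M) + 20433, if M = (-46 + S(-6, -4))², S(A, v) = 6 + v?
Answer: 22410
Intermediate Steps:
M = 1936 (M = (-46 + (6 - 4))² = (-46 + 2)² = (-44)² = 1936)
(k(-50, 32) + M) + 20433 = ((-9 - 1*(-50)) + 1936) + 20433 = ((-9 + 50) + 1936) + 20433 = (41 + 1936) + 20433 = 1977 + 20433 = 22410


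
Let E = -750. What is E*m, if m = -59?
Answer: 44250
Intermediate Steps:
E*m = -750*(-59) = 44250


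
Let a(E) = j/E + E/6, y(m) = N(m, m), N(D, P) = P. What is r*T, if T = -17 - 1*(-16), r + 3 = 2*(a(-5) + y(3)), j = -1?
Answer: -26/15 ≈ -1.7333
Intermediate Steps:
y(m) = m
a(E) = -1/E + E/6
r = 26/15 (r = -3 + 2*((-1/(-5) + (⅙)*(-5)) + 3) = -3 + 2*((-1*(-⅕) - ⅚) + 3) = -3 + 2*((⅕ - ⅚) + 3) = -3 + 2*(-19/30 + 3) = -3 + 2*(71/30) = -3 + 71/15 = 26/15 ≈ 1.7333)
T = -1 (T = -17 + 16 = -1)
r*T = (26/15)*(-1) = -26/15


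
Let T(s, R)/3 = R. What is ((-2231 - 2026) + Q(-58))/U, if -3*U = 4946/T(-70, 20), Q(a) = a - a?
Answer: 383130/2473 ≈ 154.93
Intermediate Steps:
Q(a) = 0
T(s, R) = 3*R
U = -2473/90 (U = -4946/(3*(3*20)) = -4946/(3*60) = -⅓*2473/30 = -2473/90 ≈ -27.478)
((-2231 - 2026) + Q(-58))/U = ((-2231 - 2026) + 0)/(-2473/90) = (-4257 + 0)*(-90/2473) = -4257*(-90/2473) = 383130/2473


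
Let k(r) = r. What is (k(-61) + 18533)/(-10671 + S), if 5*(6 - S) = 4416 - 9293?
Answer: -11545/6056 ≈ -1.9064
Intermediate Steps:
S = 4907/5 (S = 6 - (4416 - 9293)/5 = 6 - 1/5*(-4877) = 6 + 4877/5 = 4907/5 ≈ 981.40)
(k(-61) + 18533)/(-10671 + S) = (-61 + 18533)/(-10671 + 4907/5) = 18472/(-48448/5) = 18472*(-5/48448) = -11545/6056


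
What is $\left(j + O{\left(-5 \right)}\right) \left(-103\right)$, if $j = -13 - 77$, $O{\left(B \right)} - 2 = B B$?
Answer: $6489$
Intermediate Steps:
$O{\left(B \right)} = 2 + B^{2}$ ($O{\left(B \right)} = 2 + B B = 2 + B^{2}$)
$j = -90$ ($j = -13 - 77 = -90$)
$\left(j + O{\left(-5 \right)}\right) \left(-103\right) = \left(-90 + \left(2 + \left(-5\right)^{2}\right)\right) \left(-103\right) = \left(-90 + \left(2 + 25\right)\right) \left(-103\right) = \left(-90 + 27\right) \left(-103\right) = \left(-63\right) \left(-103\right) = 6489$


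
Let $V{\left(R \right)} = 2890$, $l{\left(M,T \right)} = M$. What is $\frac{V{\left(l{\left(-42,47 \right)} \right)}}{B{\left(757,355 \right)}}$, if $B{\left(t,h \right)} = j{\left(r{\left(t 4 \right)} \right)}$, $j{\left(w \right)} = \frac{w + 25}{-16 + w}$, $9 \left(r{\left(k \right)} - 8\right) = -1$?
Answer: $- \frac{105485}{148} \approx -712.74$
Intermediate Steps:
$r{\left(k \right)} = \frac{71}{9}$ ($r{\left(k \right)} = 8 + \frac{1}{9} \left(-1\right) = 8 - \frac{1}{9} = \frac{71}{9}$)
$j{\left(w \right)} = \frac{25 + w}{-16 + w}$
$B{\left(t,h \right)} = - \frac{296}{73}$ ($B{\left(t,h \right)} = \frac{25 + \frac{71}{9}}{-16 + \frac{71}{9}} = \frac{1}{- \frac{73}{9}} \cdot \frac{296}{9} = \left(- \frac{9}{73}\right) \frac{296}{9} = - \frac{296}{73}$)
$\frac{V{\left(l{\left(-42,47 \right)} \right)}}{B{\left(757,355 \right)}} = \frac{2890}{- \frac{296}{73}} = 2890 \left(- \frac{73}{296}\right) = - \frac{105485}{148}$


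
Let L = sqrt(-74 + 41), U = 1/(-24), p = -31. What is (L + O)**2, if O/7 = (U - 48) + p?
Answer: 176312833/576 - 13279*I*sqrt(33)/12 ≈ 3.061e+5 - 6356.8*I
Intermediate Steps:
U = -1/24 ≈ -0.041667
L = I*sqrt(33) (L = sqrt(-33) = I*sqrt(33) ≈ 5.7446*I)
O = -13279/24 (O = 7*((-1/24 - 48) - 31) = 7*(-1153/24 - 31) = 7*(-1897/24) = -13279/24 ≈ -553.29)
(L + O)**2 = (I*sqrt(33) - 13279/24)**2 = (-13279/24 + I*sqrt(33))**2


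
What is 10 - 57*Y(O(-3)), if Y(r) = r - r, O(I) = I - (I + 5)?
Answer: 10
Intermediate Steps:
O(I) = -5 (O(I) = I - (5 + I) = I + (-5 - I) = -5)
Y(r) = 0
10 - 57*Y(O(-3)) = 10 - 57*0 = 10 + 0 = 10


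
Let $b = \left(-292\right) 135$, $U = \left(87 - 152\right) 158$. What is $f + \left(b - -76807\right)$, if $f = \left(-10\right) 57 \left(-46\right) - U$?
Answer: $73877$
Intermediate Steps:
$U = -10270$ ($U = \left(-65\right) 158 = -10270$)
$b = -39420$
$f = 36490$ ($f = \left(-10\right) 57 \left(-46\right) - -10270 = \left(-570\right) \left(-46\right) + 10270 = 26220 + 10270 = 36490$)
$f + \left(b - -76807\right) = 36490 - -37387 = 36490 + \left(-39420 + 76807\right) = 36490 + 37387 = 73877$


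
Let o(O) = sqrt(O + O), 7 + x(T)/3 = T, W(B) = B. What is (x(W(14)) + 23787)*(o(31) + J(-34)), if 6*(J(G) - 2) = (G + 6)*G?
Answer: 3825152 + 23808*sqrt(62) ≈ 4.0126e+6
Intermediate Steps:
x(T) = -21 + 3*T
o(O) = sqrt(2)*sqrt(O) (o(O) = sqrt(2*O) = sqrt(2)*sqrt(O))
J(G) = 2 + G*(6 + G)/6 (J(G) = 2 + ((G + 6)*G)/6 = 2 + ((6 + G)*G)/6 = 2 + (G*(6 + G))/6 = 2 + G*(6 + G)/6)
(x(W(14)) + 23787)*(o(31) + J(-34)) = ((-21 + 3*14) + 23787)*(sqrt(2)*sqrt(31) + (2 - 34 + (1/6)*(-34)**2)) = ((-21 + 42) + 23787)*(sqrt(62) + (2 - 34 + (1/6)*1156)) = (21 + 23787)*(sqrt(62) + (2 - 34 + 578/3)) = 23808*(sqrt(62) + 482/3) = 23808*(482/3 + sqrt(62)) = 3825152 + 23808*sqrt(62)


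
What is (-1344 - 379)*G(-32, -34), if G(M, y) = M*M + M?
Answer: -1709216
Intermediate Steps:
G(M, y) = M + M² (G(M, y) = M² + M = M + M²)
(-1344 - 379)*G(-32, -34) = (-1344 - 379)*(-32*(1 - 32)) = -(-55136)*(-31) = -1723*992 = -1709216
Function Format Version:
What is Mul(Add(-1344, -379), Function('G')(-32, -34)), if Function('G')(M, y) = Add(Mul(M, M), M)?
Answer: -1709216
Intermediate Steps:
Function('G')(M, y) = Add(M, Pow(M, 2)) (Function('G')(M, y) = Add(Pow(M, 2), M) = Add(M, Pow(M, 2)))
Mul(Add(-1344, -379), Function('G')(-32, -34)) = Mul(Add(-1344, -379), Mul(-32, Add(1, -32))) = Mul(-1723, Mul(-32, -31)) = Mul(-1723, 992) = -1709216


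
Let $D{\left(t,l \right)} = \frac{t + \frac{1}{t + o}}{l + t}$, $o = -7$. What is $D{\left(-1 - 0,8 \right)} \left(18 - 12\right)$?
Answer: $- \frac{27}{28} \approx -0.96429$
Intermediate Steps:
$D{\left(t,l \right)} = \frac{t + \frac{1}{-7 + t}}{l + t}$ ($D{\left(t,l \right)} = \frac{t + \frac{1}{t - 7}}{l + t} = \frac{t + \frac{1}{-7 + t}}{l + t}$)
$D{\left(-1 - 0,8 \right)} \left(18 - 12\right) = \frac{1 + \left(-1 - 0\right)^{2} - 7 \left(-1 - 0\right)}{\left(-1 - 0\right)^{2} - 56 - 7 \left(-1 - 0\right) + 8 \left(-1 - 0\right)} \left(18 - 12\right) = \frac{1 + \left(-1 + 0\right)^{2} - 7 \left(-1 + 0\right)}{\left(-1 + 0\right)^{2} - 56 - 7 \left(-1 + 0\right) + 8 \left(-1 + 0\right)} 6 = \frac{1 + \left(-1\right)^{2} - -7}{\left(-1\right)^{2} - 56 - -7 + 8 \left(-1\right)} 6 = \frac{1 + 1 + 7}{1 - 56 + 7 - 8} \cdot 6 = \frac{1}{-56} \cdot 9 \cdot 6 = \left(- \frac{1}{56}\right) 9 \cdot 6 = \left(- \frac{9}{56}\right) 6 = - \frac{27}{28}$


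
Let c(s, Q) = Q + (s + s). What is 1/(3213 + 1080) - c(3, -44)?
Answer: 163135/4293 ≈ 38.000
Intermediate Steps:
c(s, Q) = Q + 2*s
1/(3213 + 1080) - c(3, -44) = 1/(3213 + 1080) - (-44 + 2*3) = 1/4293 - (-44 + 6) = 1/4293 - 1*(-38) = 1/4293 + 38 = 163135/4293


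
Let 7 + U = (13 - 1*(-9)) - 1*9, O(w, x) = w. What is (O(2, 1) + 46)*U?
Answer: 288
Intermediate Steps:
U = 6 (U = -7 + ((13 - 1*(-9)) - 1*9) = -7 + ((13 + 9) - 9) = -7 + (22 - 9) = -7 + 13 = 6)
(O(2, 1) + 46)*U = (2 + 46)*6 = 48*6 = 288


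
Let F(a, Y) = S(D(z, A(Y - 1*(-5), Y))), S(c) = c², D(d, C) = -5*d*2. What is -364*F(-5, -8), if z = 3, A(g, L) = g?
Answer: -327600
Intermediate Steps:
D(d, C) = -10*d
F(a, Y) = 900 (F(a, Y) = (-10*3)² = (-30)² = 900)
-364*F(-5, -8) = -364*900 = -327600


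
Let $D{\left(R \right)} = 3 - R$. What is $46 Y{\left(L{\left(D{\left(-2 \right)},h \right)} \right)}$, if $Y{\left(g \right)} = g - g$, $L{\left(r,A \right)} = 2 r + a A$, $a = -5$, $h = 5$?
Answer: $0$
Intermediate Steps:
$L{\left(r,A \right)} = - 5 A + 2 r$ ($L{\left(r,A \right)} = 2 r - 5 A = - 5 A + 2 r$)
$Y{\left(g \right)} = 0$
$46 Y{\left(L{\left(D{\left(-2 \right)},h \right)} \right)} = 46 \cdot 0 = 0$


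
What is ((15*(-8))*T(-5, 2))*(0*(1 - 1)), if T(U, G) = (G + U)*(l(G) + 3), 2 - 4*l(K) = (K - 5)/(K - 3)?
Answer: 0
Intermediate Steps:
l(K) = ½ - (-5 + K)/(4*(-3 + K)) (l(K) = ½ - (K - 5)/(4*(K - 3)) = ½ - (-5 + K)/(4*(-3 + K)))
T(U, G) = (3 + (-1 + G)/(4*(-3 + G)))*(G + U) (T(U, G) = (G + U)*((-1 + G)/(4*(-3 + G)) + 3) = (G + U)*(3 + (-1 + G)/(4*(-3 + G))) = (3 + (-1 + G)/(4*(-3 + G)))*(G + U))
((15*(-8))*T(-5, 2))*(0*(1 - 1)) = ((15*(-8))*((-37*2 - 37*(-5) + 13*2² + 13*2*(-5))/(4*(-3 + 2))))*(0*(1 - 1)) = (-30*(-74 + 185 + 13*4 - 130)/(-1))*(0*0) = -30*(-1)*(-74 + 185 + 52 - 130)*0 = -30*(-1)*33*0 = -120*(-33/4)*0 = 990*0 = 0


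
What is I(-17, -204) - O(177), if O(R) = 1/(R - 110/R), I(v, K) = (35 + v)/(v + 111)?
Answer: 272652/1467293 ≈ 0.18582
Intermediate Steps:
I(v, K) = (35 + v)/(111 + v)
I(-17, -204) - O(177) = (35 - 17)/(111 - 17) - 177/(-110 + 177²) = 18/94 - 177/(-110 + 31329) = (1/94)*18 - 177/31219 = 9/47 - 177/31219 = 272652/1467293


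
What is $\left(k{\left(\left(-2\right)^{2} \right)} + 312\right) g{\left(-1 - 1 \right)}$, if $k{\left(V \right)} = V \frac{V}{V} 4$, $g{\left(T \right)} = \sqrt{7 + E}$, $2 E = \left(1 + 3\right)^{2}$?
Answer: $328 \sqrt{15} \approx 1270.3$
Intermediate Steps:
$E = 8$ ($E = \frac{\left(1 + 3\right)^{2}}{2} = \frac{4^{2}}{2} = \frac{1}{2} \cdot 16 = 8$)
$g{\left(T \right)} = \sqrt{15}$ ($g{\left(T \right)} = \sqrt{7 + 8} = \sqrt{15}$)
$k{\left(V \right)} = 4 V$ ($k{\left(V \right)} = V 1 \cdot 4 = V 4 = 4 V$)
$\left(k{\left(\left(-2\right)^{2} \right)} + 312\right) g{\left(-1 - 1 \right)} = \left(4 \left(-2\right)^{2} + 312\right) \sqrt{15} = \left(4 \cdot 4 + 312\right) \sqrt{15} = \left(16 + 312\right) \sqrt{15} = 328 \sqrt{15}$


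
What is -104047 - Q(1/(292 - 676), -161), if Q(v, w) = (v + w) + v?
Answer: -19946111/192 ≈ -1.0389e+5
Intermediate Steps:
Q(v, w) = w + 2*v
-104047 - Q(1/(292 - 676), -161) = -104047 - (-161 + 2/(292 - 676)) = -104047 - (-161 + 2/(-384)) = -104047 - (-161 + 2*(-1/384)) = -104047 - (-161 - 1/192) = -104047 - 1*(-30913/192) = -104047 + 30913/192 = -19946111/192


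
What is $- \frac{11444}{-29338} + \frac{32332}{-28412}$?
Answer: $- \frac{77926161}{104193907} \approx -0.7479$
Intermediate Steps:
$- \frac{11444}{-29338} + \frac{32332}{-28412} = \left(-11444\right) \left(- \frac{1}{29338}\right) + 32332 \left(- \frac{1}{28412}\right) = \frac{5722}{14669} - \frac{8083}{7103} = - \frac{77926161}{104193907}$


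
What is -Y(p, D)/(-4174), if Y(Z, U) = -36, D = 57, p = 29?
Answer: -18/2087 ≈ -0.0086248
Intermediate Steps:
-Y(p, D)/(-4174) = -(-36)/(-4174) = -(-36)*(-1)/4174 = -1*18/2087 = -18/2087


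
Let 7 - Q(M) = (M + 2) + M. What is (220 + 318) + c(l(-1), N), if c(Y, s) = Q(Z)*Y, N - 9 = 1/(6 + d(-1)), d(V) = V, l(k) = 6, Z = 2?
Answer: 544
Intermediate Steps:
Q(M) = 5 - 2*M (Q(M) = 7 - ((M + 2) + M) = 7 - ((2 + M) + M) = 7 - (2 + 2*M) = 7 + (-2 - 2*M) = 5 - 2*M)
N = 46/5 (N = 9 + 1/(6 - 1) = 9 + 1/5 = 46/5 ≈ 9.2000)
c(Y, s) = Y (c(Y, s) = (5 - 2*2)*Y = (5 - 4)*Y = 1*Y = Y)
(220 + 318) + c(l(-1), N) = (220 + 318) + 6 = 538 + 6 = 544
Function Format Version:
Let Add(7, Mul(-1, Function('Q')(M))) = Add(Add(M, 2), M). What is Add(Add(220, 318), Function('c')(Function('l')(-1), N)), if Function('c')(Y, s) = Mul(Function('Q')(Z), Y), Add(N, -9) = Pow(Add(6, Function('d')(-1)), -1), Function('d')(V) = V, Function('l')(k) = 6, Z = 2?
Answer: 544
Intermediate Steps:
Function('Q')(M) = Add(5, Mul(-2, M)) (Function('Q')(M) = Add(7, Mul(-1, Add(Add(M, 2), M))) = Add(7, Mul(-1, Add(Add(2, M), M))) = Add(7, Mul(-1, Add(2, Mul(2, M)))) = Add(7, Add(-2, Mul(-2, M))) = Add(5, Mul(-2, M)))
N = Rational(46, 5) (N = Add(9, Pow(Add(6, -1), -1)) = Add(9, Pow(5, -1)) = Add(9, Rational(1, 5)) = Rational(46, 5) ≈ 9.2000)
Function('c')(Y, s) = Y (Function('c')(Y, s) = Mul(Add(5, Mul(-2, 2)), Y) = Mul(Add(5, -4), Y) = Mul(1, Y) = Y)
Add(Add(220, 318), Function('c')(Function('l')(-1), N)) = Add(Add(220, 318), 6) = Add(538, 6) = 544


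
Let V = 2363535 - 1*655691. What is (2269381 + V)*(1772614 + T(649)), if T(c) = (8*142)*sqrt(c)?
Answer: 7050084716150 + 4518127600*sqrt(649) ≈ 7.1652e+12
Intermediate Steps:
T(c) = 1136*sqrt(c)
V = 1707844 (V = 2363535 - 655691 = 1707844)
(2269381 + V)*(1772614 + T(649)) = (2269381 + 1707844)*(1772614 + 1136*sqrt(649)) = 3977225*(1772614 + 1136*sqrt(649)) = 7050084716150 + 4518127600*sqrt(649)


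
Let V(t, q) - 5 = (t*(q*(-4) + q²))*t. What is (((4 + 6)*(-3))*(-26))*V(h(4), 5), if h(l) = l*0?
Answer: 3900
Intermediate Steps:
h(l) = 0
V(t, q) = 5 + t²*(q² - 4*q) (V(t, q) = 5 + (t*(q*(-4) + q²))*t = 5 + (t*(-4*q + q²))*t = 5 + (t*(q² - 4*q))*t = 5 + t²*(q² - 4*q))
(((4 + 6)*(-3))*(-26))*V(h(4), 5) = (((4 + 6)*(-3))*(-26))*(5 + 5²*0² - 4*5*0²) = ((10*(-3))*(-26))*(5 + 25*0 - 4*5*0) = (-30*(-26))*(5 + 0 + 0) = 780*5 = 3900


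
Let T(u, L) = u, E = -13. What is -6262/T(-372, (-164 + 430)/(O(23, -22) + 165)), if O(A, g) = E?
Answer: 101/6 ≈ 16.833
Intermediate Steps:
O(A, g) = -13
-6262/T(-372, (-164 + 430)/(O(23, -22) + 165)) = -6262/(-372) = -6262*(-1/372) = 101/6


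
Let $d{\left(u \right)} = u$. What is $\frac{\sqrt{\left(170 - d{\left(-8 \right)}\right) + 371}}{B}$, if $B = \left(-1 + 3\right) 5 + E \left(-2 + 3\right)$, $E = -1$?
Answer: $\frac{\sqrt{61}}{3} \approx 2.6034$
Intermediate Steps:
$B = 9$ ($B = \left(-1 + 3\right) 5 - \left(-2 + 3\right) = 2 \cdot 5 - 1 = 10 - 1 = 9$)
$\frac{\sqrt{\left(170 - d{\left(-8 \right)}\right) + 371}}{B} = \frac{\sqrt{\left(170 - -8\right) + 371}}{9} = \sqrt{\left(170 + 8\right) + 371} \cdot \frac{1}{9} = \sqrt{178 + 371} \cdot \frac{1}{9} = \sqrt{549} \cdot \frac{1}{9} = 3 \sqrt{61} \cdot \frac{1}{9} = \frac{\sqrt{61}}{3}$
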